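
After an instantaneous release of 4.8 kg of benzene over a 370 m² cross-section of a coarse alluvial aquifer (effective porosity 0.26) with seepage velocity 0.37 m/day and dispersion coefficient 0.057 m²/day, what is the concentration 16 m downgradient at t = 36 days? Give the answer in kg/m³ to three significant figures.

0.00410 kg/m³

For an instantaneous plane source, C(x,t) = M/(n_e·A·√(4πDt)) · exp(−(x−vt)²/(4Dt)), with n_e·A the pore (flow) area.
Plume center vt = 0.37 × 36 = 13.32 m, so the well at 16 m is 2.68 m downgradient of the peak.
√(4πDt) = 5.078 m, giving peak height M/(n_e·A·√(4πDt)) = 4.8/(0.26 × 370 × 5.078) = 0.009826 kg/m³.
(x−vt)²/(4Dt) = (2.68)²/(4 × 0.057 × 36) = 0.8750; exp(−0.8750) = 0.4169.
C = 0.009826 × 0.4169 = 0.00410 kg/m³.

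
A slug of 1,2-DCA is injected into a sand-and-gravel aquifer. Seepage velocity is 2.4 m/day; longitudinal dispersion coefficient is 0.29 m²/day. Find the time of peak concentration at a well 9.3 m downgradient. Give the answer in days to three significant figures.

For the 1D instantaneous-source solution, setting ∂C/∂t = 0 at fixed x gives v²t² + 2Dt − x² = 0, so t = (√(D² + v²x²) − D)/v².
√(D² + v²x²) = √(0.29² + 2.4² × 9.3²) = 22.32; v² = 5.76.
t = (22.32 − 0.29)/5.76 = 3.82 days (vs. the pure-advection estimate x/v = 3.88 d).

3.82 days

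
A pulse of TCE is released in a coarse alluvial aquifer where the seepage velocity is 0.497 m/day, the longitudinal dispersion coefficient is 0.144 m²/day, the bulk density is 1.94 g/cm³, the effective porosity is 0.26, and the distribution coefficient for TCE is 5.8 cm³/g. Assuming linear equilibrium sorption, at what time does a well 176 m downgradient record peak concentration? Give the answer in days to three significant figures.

15700 days

Retardation factor R = 1 + ρ_b·K_d/n = 1 + 1.94 × 5.8/0.26 = 44.28.
Sorption retards both mechanisms: v_R = v/R = 0.01122 m/day, D_R = D/R = 0.003252 m²/day.
Peak time from v_R²t² + 2D_R t − x² = 0: t = (√(D_R² + v_R²x²) − D_R)/v_R².
√(D_R² + v_R²x²) = √(0.003252² + 0.01122² × 176²) = 1.975; v_R² = 0.0001259.
t = (1.975 − 0.003252)/0.0001259 = 15700 days.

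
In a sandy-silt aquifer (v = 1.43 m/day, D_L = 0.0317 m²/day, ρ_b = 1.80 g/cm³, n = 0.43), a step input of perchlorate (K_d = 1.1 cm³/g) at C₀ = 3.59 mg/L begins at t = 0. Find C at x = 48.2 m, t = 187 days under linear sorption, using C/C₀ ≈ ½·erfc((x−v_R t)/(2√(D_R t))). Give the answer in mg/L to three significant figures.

1.32 mg/L

Retardation factor R = 1 + ρ_b·K_d/n = 1 + 1.80 × 1.1/0.43 = 5.605.
Sorption retards both mechanisms: v_R = v/R = 0.2551 m/day, D_R = D/R = 0.005656 m²/day.
v_R·t = 0.2551 × 187 = 47.7037 m; 2√(D_R t) = 2.057 m; argument = (48.2 − 47.7037)/2.057 = 0.2413.
C = C₀ × ½·erfc(0.2413) = 3.59 × 0.3665 = 1.32 mg/L.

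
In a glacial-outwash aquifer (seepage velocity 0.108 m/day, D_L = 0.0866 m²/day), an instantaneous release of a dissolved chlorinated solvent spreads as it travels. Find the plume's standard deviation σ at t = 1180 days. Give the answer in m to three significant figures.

14.3 m

Dispersive spreading gives a Gaussian with σ² = 2Dt; advection only shifts the center.
σ = √(2 × 0.0866 × 1180) = 14.3 m.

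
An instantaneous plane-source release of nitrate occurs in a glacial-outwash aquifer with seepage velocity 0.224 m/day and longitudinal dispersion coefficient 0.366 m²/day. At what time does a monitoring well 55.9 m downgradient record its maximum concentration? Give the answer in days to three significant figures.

For the 1D instantaneous-source solution, setting ∂C/∂t = 0 at fixed x gives v²t² + 2Dt − x² = 0, so t = (√(D² + v²x²) − D)/v².
√(D² + v²x²) = √(0.366² + 0.224² × 55.9²) = 12.53; v² = 0.050176.
t = (12.53 − 0.366)/0.050176 = 242 days (vs. the pure-advection estimate x/v = 250 d).

242 days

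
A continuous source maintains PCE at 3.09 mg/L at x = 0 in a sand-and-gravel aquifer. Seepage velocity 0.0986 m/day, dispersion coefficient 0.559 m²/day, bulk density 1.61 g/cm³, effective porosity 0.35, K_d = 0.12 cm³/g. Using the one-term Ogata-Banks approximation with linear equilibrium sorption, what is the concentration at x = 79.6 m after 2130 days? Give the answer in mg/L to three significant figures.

2.85 mg/L

Retardation factor R = 1 + ρ_b·K_d/n = 1 + 1.61 × 0.12/0.35 = 1.552.
Sorption retards both mechanisms: v_R = v/R = 0.06353 m/day, D_R = D/R = 0.3602 m²/day.
v_R·t = 0.06353 × 2130 = 135.3189 m; 2√(D_R t) = 55.40 m; argument = (79.6 − 135.3189)/55.40 = -1.006.
C = C₀ × ½·erfc(-1.006) = 3.09 × 0.9226 = 2.85 mg/L.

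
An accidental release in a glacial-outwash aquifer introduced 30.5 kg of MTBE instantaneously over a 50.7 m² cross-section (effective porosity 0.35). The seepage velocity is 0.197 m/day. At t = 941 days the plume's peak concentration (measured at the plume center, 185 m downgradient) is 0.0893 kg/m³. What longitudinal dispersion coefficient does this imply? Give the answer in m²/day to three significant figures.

0.0313 m²/day

At the plume center C_max = M/(n_e·A·√(4πDt)), so D = M²/(4πt·(n_e·A·C_max)²).
n_e·A·C_max = 0.35 × 50.7 × 0.0893 = 1.585 kg/m.
D = 30.5²/(4π × 941 × 1.585²) = 0.0313 m²/day.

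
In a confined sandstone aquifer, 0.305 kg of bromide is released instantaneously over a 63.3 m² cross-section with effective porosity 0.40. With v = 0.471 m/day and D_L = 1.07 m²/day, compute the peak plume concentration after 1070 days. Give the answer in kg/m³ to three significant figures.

0.000100 kg/m³

The peak of an instantaneous 1D plume sits at x = vt; there the Gaussian factor is 1 and C_max = M/(n_e·A·√(4πDt)), where n_e·A is the pore area the mass is dissolved in.
√(4πDt) = √(4π × 1.07 × 1070) = 119.9 m, so C_max = 0.305/(0.40 × 63.3 × 119.9) = 0.000100 kg/m³.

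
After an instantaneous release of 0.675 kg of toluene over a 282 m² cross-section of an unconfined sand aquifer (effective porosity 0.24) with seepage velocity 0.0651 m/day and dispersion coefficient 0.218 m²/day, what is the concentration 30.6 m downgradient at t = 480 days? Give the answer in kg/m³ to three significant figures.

0.000275 kg/m³

For an instantaneous plane source, C(x,t) = M/(n_e·A·√(4πDt)) · exp(−(x−vt)²/(4Dt)), with n_e·A the pore (flow) area.
Plume center vt = 0.0651 × 480 = 31.248 m, so the well at 30.6 m is 0.648 m upgradient of the peak.
√(4πDt) = 36.26 m, giving peak height M/(n_e·A·√(4πDt)) = 0.675/(0.24 × 282 × 36.26) = 0.0002751 kg/m³.
(x−vt)²/(4Dt) = (-0.648)²/(4 × 0.218 × 480) = 0.001003; exp(−0.001003) = 0.9990.
C = 0.0002751 × 0.9990 = 0.000275 kg/m³.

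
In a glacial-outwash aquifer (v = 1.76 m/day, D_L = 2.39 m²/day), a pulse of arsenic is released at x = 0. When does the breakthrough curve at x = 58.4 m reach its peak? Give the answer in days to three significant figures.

32.4 days

For the 1D instantaneous-source solution, setting ∂C/∂t = 0 at fixed x gives v²t² + 2Dt − x² = 0, so t = (√(D² + v²x²) − D)/v².
√(D² + v²x²) = √(2.39² + 1.76² × 58.4²) = 102.8; v² = 3.0976.
t = (102.8 − 2.39)/3.0976 = 32.4 days (vs. the pure-advection estimate x/v = 33.2 d).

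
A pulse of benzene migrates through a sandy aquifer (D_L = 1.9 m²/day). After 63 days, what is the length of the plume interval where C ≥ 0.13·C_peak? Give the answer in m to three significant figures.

The plume is Gaussian with σ = √(2Dt) = √(2 × 1.9 × 63) = 15.47 m.
C/C_peak = exp(−Δx²/(2σ²)) = 0.13 ⇒ Δx = σ·√(−2 ln 0.13) = 15.47 × 2.020 = 31.25 m.
Width = 2Δx = 62.5 m.

62.5 m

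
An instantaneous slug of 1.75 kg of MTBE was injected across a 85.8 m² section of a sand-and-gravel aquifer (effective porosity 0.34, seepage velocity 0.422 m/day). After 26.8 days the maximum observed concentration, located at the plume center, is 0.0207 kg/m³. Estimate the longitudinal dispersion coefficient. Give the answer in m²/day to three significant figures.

0.0249 m²/day

At the plume center C_max = M/(n_e·A·√(4πDt)), so D = M²/(4πt·(n_e·A·C_max)²).
n_e·A·C_max = 0.34 × 85.8 × 0.0207 = 0.6039 kg/m.
D = 1.75²/(4π × 26.8 × 0.6039²) = 0.0249 m²/day.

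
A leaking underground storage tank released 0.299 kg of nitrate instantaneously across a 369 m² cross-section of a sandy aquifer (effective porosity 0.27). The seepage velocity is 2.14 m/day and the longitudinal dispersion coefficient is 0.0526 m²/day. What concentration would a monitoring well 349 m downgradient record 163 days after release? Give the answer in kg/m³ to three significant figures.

For an instantaneous plane source, C(x,t) = M/(n_e·A·√(4πDt)) · exp(−(x−vt)²/(4Dt)), with n_e·A the pore (flow) area.
Plume center vt = 2.14 × 163 = 348.82 m, so the well at 349 m is 0.18 m downgradient of the peak.
√(4πDt) = 10.38 m, giving peak height M/(n_e·A·√(4πDt)) = 0.299/(0.27 × 369 × 10.38) = 0.0002891 kg/m³.
(x−vt)²/(4Dt) = (0.18)²/(4 × 0.0526 × 163) = 0.0009447; exp(−0.0009447) = 0.9991.
C = 0.0002891 × 0.9991 = 0.000289 kg/m³.

0.000289 kg/m³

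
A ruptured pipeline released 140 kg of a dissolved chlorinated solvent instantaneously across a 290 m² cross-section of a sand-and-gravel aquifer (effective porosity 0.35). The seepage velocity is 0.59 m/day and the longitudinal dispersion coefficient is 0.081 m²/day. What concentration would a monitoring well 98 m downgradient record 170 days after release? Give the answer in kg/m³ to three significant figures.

For an instantaneous plane source, C(x,t) = M/(n_e·A·√(4πDt)) · exp(−(x−vt)²/(4Dt)), with n_e·A the pore (flow) area.
Plume center vt = 0.59 × 170 = 100.3 m, so the well at 98 m is 2.3 m upgradient of the peak.
√(4πDt) = 13.15 m, giving peak height M/(n_e·A·√(4πDt)) = 140/(0.35 × 290 × 13.15) = 0.1049 kg/m³.
(x−vt)²/(4Dt) = (-2.3)²/(4 × 0.081 × 170) = 0.09604; exp(−0.09604) = 0.9084.
C = 0.1049 × 0.9084 = 0.0953 kg/m³.

0.0953 kg/m³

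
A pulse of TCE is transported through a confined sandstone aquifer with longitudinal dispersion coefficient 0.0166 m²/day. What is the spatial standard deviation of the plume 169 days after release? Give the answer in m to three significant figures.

2.37 m

Dispersive spreading gives a Gaussian with σ² = 2Dt; advection only shifts the center.
σ = √(2 × 0.0166 × 169) = 2.37 m.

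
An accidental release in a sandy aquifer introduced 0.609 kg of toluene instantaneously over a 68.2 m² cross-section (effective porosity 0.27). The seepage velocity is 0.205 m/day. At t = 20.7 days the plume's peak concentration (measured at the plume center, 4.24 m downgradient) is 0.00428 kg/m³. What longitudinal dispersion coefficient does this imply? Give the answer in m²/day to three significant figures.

0.230 m²/day

At the plume center C_max = M/(n_e·A·√(4πDt)), so D = M²/(4πt·(n_e·A·C_max)²).
n_e·A·C_max = 0.27 × 68.2 × 0.00428 = 0.07881 kg/m.
D = 0.609²/(4π × 20.7 × 0.07881²) = 0.230 m²/day.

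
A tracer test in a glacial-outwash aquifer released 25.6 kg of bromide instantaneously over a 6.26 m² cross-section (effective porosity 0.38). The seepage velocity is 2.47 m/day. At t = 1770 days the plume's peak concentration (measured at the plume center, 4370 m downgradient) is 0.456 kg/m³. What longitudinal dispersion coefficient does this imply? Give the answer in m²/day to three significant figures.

0.0250 m²/day

At the plume center C_max = M/(n_e·A·√(4πDt)), so D = M²/(4πt·(n_e·A·C_max)²).
n_e·A·C_max = 0.38 × 6.26 × 0.456 = 1.085 kg/m.
D = 25.6²/(4π × 1770 × 1.085²) = 0.0250 m²/day.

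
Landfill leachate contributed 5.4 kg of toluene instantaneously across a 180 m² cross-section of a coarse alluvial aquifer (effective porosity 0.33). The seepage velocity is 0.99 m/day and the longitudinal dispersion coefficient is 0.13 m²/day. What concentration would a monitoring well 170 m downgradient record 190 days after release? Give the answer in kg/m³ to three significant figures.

For an instantaneous plane source, C(x,t) = M/(n_e·A·√(4πDt)) · exp(−(x−vt)²/(4Dt)), with n_e·A the pore (flow) area.
Plume center vt = 0.99 × 190 = 188.1 m, so the well at 170 m is 18.1 m upgradient of the peak.
√(4πDt) = 17.62 m, giving peak height M/(n_e·A·√(4πDt)) = 5.4/(0.33 × 180 × 17.62) = 0.005159 kg/m³.
(x−vt)²/(4Dt) = (-18.1)²/(4 × 0.13 × 190) = 3.316; exp(−3.316) = 0.03630.
C = 0.005159 × 0.03630 = 0.000187 kg/m³.

0.000187 kg/m³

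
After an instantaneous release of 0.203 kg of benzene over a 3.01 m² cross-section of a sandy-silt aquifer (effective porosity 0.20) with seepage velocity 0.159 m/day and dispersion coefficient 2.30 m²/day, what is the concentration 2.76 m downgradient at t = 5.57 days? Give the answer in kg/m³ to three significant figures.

For an instantaneous plane source, C(x,t) = M/(n_e·A·√(4πDt)) · exp(−(x−vt)²/(4Dt)), with n_e·A the pore (flow) area.
Plume center vt = 0.159 × 5.57 = 0.88563 m, so the well at 2.76 m is 1.87437 m downgradient of the peak.
√(4πDt) = 12.69 m, giving peak height M/(n_e·A·√(4πDt)) = 0.203/(0.20 × 3.01 × 12.69) = 0.02657 kg/m³.
(x−vt)²/(4Dt) = (1.87437)²/(4 × 2.30 × 5.57) = 0.06856; exp(−0.06856) = 0.9337.
C = 0.02657 × 0.9337 = 0.0248 kg/m³.

0.0248 kg/m³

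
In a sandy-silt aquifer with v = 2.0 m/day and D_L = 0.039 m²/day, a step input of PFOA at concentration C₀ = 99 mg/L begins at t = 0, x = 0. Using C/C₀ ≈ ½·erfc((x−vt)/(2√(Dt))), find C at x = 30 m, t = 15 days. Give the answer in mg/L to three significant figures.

For a continuous step input, C/C₀ ≈ ½·erfc((x−vt)/(2√(Dt))).
vt = 2.0 × 15 = 30 m and 2√(Dt) = 2√(0.039 × 15) = 1.530 m.
Argument (x−vt)/(2√(Dt)) = (30 − 30)/1.530 = 0; ½·erfc(0) = 0.5000.
C = 99 × 0.5000 = 49.5 mg/L.

49.5 mg/L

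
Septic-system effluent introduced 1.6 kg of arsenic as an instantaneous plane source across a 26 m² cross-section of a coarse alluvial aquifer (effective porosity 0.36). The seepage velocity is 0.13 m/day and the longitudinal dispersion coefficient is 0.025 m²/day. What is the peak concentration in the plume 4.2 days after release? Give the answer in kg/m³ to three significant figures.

0.149 kg/m³

The peak of an instantaneous 1D plume sits at x = vt; there the Gaussian factor is 1 and C_max = M/(n_e·A·√(4πDt)), where n_e·A is the pore area the mass is dissolved in.
√(4πDt) = √(4π × 0.025 × 4.2) = 1.149 m, so C_max = 1.6/(0.36 × 26 × 1.149) = 0.149 kg/m³.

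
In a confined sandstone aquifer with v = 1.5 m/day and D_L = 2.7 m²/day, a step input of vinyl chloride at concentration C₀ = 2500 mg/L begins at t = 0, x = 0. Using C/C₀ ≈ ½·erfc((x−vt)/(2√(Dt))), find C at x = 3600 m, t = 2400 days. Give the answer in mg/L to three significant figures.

For a continuous step input, C/C₀ ≈ ½·erfc((x−vt)/(2√(Dt))).
vt = 1.5 × 2400 = 3600 m and 2√(Dt) = 2√(2.7 × 2400) = 161.0 m.
Argument (x−vt)/(2√(Dt)) = (3600 − 3600)/161.0 = 0; ½·erfc(0) = 0.5000.
C = 2500 × 0.5000 = 1250 mg/L.

1250 mg/L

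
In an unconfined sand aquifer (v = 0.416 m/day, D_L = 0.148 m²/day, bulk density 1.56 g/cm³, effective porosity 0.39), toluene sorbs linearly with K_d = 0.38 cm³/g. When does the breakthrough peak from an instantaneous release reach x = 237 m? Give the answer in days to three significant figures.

1430 days

Retardation factor R = 1 + ρ_b·K_d/n = 1 + 1.56 × 0.38/0.39 = 2.520.
Sorption retards both mechanisms: v_R = v/R = 0.1651 m/day, D_R = D/R = 0.05873 m²/day.
Peak time from v_R²t² + 2D_R t − x² = 0: t = (√(D_R² + v_R²x²) − D_R)/v_R².
√(D_R² + v_R²x²) = √(0.05873² + 0.1651² × 237²) = 39.13; v_R² = 0.02726.
t = (39.13 − 0.05873)/0.02726 = 1430 days.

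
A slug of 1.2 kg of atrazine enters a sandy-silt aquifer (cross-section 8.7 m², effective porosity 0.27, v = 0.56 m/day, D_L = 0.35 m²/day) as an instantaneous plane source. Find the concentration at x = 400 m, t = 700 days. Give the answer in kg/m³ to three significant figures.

For an instantaneous plane source, C(x,t) = M/(n_e·A·√(4πDt)) · exp(−(x−vt)²/(4Dt)), with n_e·A the pore (flow) area.
Plume center vt = 0.56 × 700 = 392 m, so the well at 400 m is 8 m downgradient of the peak.
√(4πDt) = 55.49 m, giving peak height M/(n_e·A·√(4πDt)) = 1.2/(0.27 × 8.7 × 55.49) = 0.009206 kg/m³.
(x−vt)²/(4Dt) = (8)²/(4 × 0.35 × 700) = 0.06531; exp(−0.06531) = 0.9368.
C = 0.009206 × 0.9368 = 0.00862 kg/m³.

0.00862 kg/m³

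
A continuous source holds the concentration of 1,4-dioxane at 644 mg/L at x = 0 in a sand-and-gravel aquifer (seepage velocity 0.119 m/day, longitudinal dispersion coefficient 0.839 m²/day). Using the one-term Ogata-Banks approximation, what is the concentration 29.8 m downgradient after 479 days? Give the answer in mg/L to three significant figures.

For a continuous step input, C/C₀ ≈ ½·erfc((x−vt)/(2√(Dt))).
vt = 0.119 × 479 = 57.001 m and 2√(Dt) = 2√(0.839 × 479) = 40.09 m.
Argument (x−vt)/(2√(Dt)) = (29.8 − 57.001)/40.09 = -0.6785; ½·erfc(-0.6785) = 0.8314.
C = 644 × 0.8314 = 535 mg/L.

535 mg/L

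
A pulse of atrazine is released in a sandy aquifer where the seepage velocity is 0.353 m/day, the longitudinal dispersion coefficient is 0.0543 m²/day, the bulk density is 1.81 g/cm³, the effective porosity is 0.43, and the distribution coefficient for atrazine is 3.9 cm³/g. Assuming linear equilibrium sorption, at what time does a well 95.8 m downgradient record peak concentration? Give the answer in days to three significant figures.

4720 days

Retardation factor R = 1 + ρ_b·K_d/n = 1 + 1.81 × 3.9/0.43 = 17.42.
Sorption retards both mechanisms: v_R = v/R = 0.02026 m/day, D_R = D/R = 0.003117 m²/day.
Peak time from v_R²t² + 2D_R t − x² = 0: t = (√(D_R² + v_R²x²) − D_R)/v_R².
√(D_R² + v_R²x²) = √(0.003117² + 0.02026² × 95.8²) = 1.941; v_R² = 0.0004105.
t = (1.941 − 0.003117)/0.0004105 = 4720 days.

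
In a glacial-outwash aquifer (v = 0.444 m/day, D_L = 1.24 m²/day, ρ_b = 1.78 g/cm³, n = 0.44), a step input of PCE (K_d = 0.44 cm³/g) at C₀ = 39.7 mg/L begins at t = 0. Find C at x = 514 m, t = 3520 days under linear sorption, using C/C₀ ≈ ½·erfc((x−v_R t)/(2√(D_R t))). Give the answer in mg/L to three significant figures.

32.0 mg/L

Retardation factor R = 1 + ρ_b·K_d/n = 1 + 1.78 × 0.44/0.44 = 2.780.
Sorption retards both mechanisms: v_R = v/R = 0.1597 m/day, D_R = D/R = 0.4460 m²/day.
v_R·t = 0.1597 × 3520 = 562.144 m; 2√(D_R t) = 79.24 m; argument = (514 − 562.144)/79.24 = -0.6076.
C = C₀ × ½·erfc(-0.6076) = 39.7 × 0.8049 = 32.0 mg/L.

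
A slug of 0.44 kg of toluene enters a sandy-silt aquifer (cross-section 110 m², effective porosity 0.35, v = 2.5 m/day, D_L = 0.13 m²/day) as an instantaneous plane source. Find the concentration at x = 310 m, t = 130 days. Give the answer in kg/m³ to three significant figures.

For an instantaneous plane source, C(x,t) = M/(n_e·A·√(4πDt)) · exp(−(x−vt)²/(4Dt)), with n_e·A the pore (flow) area.
Plume center vt = 2.5 × 130 = 325 m, so the well at 310 m is 15 m upgradient of the peak.
√(4πDt) = 14.57 m, giving peak height M/(n_e·A·√(4πDt)) = 0.44/(0.35 × 110 × 14.57) = 0.0007844 kg/m³.
(x−vt)²/(4Dt) = (-15)²/(4 × 0.13 × 130) = 3.328; exp(−3.328) = 0.03586.
C = 0.0007844 × 0.03586 = 2.81e-05 kg/m³.

2.81e-05 kg/m³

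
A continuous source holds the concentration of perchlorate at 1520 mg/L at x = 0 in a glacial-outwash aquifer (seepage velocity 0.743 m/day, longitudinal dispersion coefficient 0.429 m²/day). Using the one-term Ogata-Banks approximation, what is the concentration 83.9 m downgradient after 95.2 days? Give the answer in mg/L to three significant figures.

110 mg/L

For a continuous step input, C/C₀ ≈ ½·erfc((x−vt)/(2√(Dt))).
vt = 0.743 × 95.2 = 70.7336 m and 2√(Dt) = 2√(0.429 × 95.2) = 12.78 m.
Argument (x−vt)/(2√(Dt)) = (83.9 − 70.7336)/12.78 = 1.030; ½·erfc(1.030) = 0.07261.
C = 1520 × 0.07261 = 110 mg/L.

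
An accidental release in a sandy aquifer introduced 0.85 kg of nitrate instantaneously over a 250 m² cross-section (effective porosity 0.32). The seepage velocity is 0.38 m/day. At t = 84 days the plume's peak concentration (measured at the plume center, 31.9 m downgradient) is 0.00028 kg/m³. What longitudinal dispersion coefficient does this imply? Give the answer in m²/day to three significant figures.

1.36 m²/day

At the plume center C_max = M/(n_e·A·√(4πDt)), so D = M²/(4πt·(n_e·A·C_max)²).
n_e·A·C_max = 0.32 × 250 × 0.00028 = 0.02240 kg/m.
D = 0.85²/(4π × 84 × 0.02240²) = 1.36 m²/day.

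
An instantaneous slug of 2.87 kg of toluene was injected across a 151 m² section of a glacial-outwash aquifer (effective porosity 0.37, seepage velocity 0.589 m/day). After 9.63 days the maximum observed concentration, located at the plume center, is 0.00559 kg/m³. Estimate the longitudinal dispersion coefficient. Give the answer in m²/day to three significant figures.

At the plume center C_max = M/(n_e·A·√(4πDt)), so D = M²/(4πt·(n_e·A·C_max)²).
n_e·A·C_max = 0.37 × 151 × 0.00559 = 0.3123 kg/m.
D = 2.87²/(4π × 9.63 × 0.3123²) = 0.698 m²/day.

0.698 m²/day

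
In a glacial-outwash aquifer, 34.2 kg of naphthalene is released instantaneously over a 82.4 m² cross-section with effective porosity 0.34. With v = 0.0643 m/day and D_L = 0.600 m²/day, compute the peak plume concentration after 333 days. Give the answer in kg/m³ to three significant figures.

The peak of an instantaneous 1D plume sits at x = vt; there the Gaussian factor is 1 and C_max = M/(n_e·A·√(4πDt)), where n_e·A is the pore area the mass is dissolved in.
√(4πDt) = √(4π × 0.600 × 333) = 50.11 m, so C_max = 34.2/(0.34 × 82.4 × 50.11) = 0.0244 kg/m³.

0.0244 kg/m³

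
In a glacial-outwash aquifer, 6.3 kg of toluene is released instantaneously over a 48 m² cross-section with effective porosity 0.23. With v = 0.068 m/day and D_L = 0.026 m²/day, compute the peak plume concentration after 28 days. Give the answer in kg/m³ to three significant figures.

0.189 kg/m³

The peak of an instantaneous 1D plume sits at x = vt; there the Gaussian factor is 1 and C_max = M/(n_e·A·√(4πDt)), where n_e·A is the pore area the mass is dissolved in.
√(4πDt) = √(4π × 0.026 × 28) = 3.025 m, so C_max = 6.3/(0.23 × 48 × 3.025) = 0.189 kg/m³.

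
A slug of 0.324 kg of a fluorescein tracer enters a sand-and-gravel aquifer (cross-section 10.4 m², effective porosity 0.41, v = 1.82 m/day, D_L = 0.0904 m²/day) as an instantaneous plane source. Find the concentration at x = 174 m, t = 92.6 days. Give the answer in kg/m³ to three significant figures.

0.00303 kg/m³

For an instantaneous plane source, C(x,t) = M/(n_e·A·√(4πDt)) · exp(−(x−vt)²/(4Dt)), with n_e·A the pore (flow) area.
Plume center vt = 1.82 × 92.6 = 168.532 m, so the well at 174 m is 5.468 m downgradient of the peak.
√(4πDt) = 10.26 m, giving peak height M/(n_e·A·√(4πDt)) = 0.324/(0.41 × 10.4 × 10.26) = 0.007406 kg/m³.
(x−vt)²/(4Dt) = (5.468)²/(4 × 0.0904 × 92.6) = 0.8929; exp(−0.8929) = 0.4095.
C = 0.007406 × 0.4095 = 0.00303 kg/m³.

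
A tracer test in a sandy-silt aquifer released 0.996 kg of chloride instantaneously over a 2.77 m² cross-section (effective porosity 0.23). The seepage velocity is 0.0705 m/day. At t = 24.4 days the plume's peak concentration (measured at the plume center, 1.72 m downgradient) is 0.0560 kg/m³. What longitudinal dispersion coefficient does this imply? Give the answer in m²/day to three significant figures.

2.54 m²/day

At the plume center C_max = M/(n_e·A·√(4πDt)), so D = M²/(4πt·(n_e·A·C_max)²).
n_e·A·C_max = 0.23 × 2.77 × 0.0560 = 0.03568 kg/m.
D = 0.996²/(4π × 24.4 × 0.03568²) = 2.54 m²/day.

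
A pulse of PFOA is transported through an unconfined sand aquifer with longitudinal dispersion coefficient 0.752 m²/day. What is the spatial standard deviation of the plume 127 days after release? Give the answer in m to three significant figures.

Dispersive spreading gives a Gaussian with σ² = 2Dt; advection only shifts the center.
σ = √(2 × 0.752 × 127) = 13.8 m.

13.8 m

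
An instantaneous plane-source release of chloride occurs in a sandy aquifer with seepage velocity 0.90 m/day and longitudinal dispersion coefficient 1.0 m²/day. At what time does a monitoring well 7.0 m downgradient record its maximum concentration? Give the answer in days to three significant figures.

For the 1D instantaneous-source solution, setting ∂C/∂t = 0 at fixed x gives v²t² + 2Dt − x² = 0, so t = (√(D² + v²x²) − D)/v².
√(D² + v²x²) = √(1.0² + 0.90² × 7.0²) = 6.379; v² = 0.81.
t = (6.379 − 1.0)/0.81 = 6.64 days (vs. the pure-advection estimate x/v = 7.78 d).

6.64 days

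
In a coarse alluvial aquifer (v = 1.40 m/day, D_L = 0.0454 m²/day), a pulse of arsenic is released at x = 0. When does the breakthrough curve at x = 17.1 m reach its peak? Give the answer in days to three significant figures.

For the 1D instantaneous-source solution, setting ∂C/∂t = 0 at fixed x gives v²t² + 2Dt − x² = 0, so t = (√(D² + v²x²) − D)/v².
√(D² + v²x²) = √(0.0454² + 1.40² × 17.1²) = 23.94; v² = 1.96.
t = (23.94 − 0.0454)/1.96 = 12.2 days (vs. the pure-advection estimate x/v = 12.2 d).

12.2 days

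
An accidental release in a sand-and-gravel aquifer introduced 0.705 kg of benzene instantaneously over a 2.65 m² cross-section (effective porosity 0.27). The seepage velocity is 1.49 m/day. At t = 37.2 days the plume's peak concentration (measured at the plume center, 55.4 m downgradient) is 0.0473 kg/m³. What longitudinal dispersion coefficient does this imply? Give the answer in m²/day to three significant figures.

0.928 m²/day

At the plume center C_max = M/(n_e·A·√(4πDt)), so D = M²/(4πt·(n_e·A·C_max)²).
n_e·A·C_max = 0.27 × 2.65 × 0.0473 = 0.03384 kg/m.
D = 0.705²/(4π × 37.2 × 0.03384²) = 0.928 m²/day.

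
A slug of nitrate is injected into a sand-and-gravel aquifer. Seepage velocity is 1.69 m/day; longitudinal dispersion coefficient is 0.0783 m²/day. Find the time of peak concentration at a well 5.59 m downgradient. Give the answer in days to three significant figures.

3.28 days

For the 1D instantaneous-source solution, setting ∂C/∂t = 0 at fixed x gives v²t² + 2Dt − x² = 0, so t = (√(D² + v²x²) − D)/v².
√(D² + v²x²) = √(0.0783² + 1.69² × 5.59²) = 9.447; v² = 2.8561.
t = (9.447 − 0.0783)/2.8561 = 3.28 days (vs. the pure-advection estimate x/v = 3.31 d).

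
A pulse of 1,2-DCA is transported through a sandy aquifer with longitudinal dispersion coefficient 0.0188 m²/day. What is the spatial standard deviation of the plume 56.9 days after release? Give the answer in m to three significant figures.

Dispersive spreading gives a Gaussian with σ² = 2Dt; advection only shifts the center.
σ = √(2 × 0.0188 × 56.9) = 1.46 m.

1.46 m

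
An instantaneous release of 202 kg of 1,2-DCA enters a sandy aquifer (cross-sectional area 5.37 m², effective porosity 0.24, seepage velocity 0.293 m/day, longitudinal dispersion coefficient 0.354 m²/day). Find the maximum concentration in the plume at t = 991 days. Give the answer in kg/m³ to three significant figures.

2.36 kg/m³

The peak of an instantaneous 1D plume sits at x = vt; there the Gaussian factor is 1 and C_max = M/(n_e·A·√(4πDt)), where n_e·A is the pore area the mass is dissolved in.
√(4πDt) = √(4π × 0.354 × 991) = 66.40 m, so C_max = 202/(0.24 × 5.37 × 66.40) = 2.36 kg/m³.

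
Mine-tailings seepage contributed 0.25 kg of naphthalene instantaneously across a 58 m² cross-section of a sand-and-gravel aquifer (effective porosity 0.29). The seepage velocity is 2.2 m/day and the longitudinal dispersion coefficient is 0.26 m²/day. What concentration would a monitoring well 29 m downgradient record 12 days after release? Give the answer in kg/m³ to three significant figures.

0.00138 kg/m³

For an instantaneous plane source, C(x,t) = M/(n_e·A·√(4πDt)) · exp(−(x−vt)²/(4Dt)), with n_e·A the pore (flow) area.
Plume center vt = 2.2 × 12 = 26.4 m, so the well at 29 m is 2.6 m downgradient of the peak.
√(4πDt) = 6.262 m, giving peak height M/(n_e·A·√(4πDt)) = 0.25/(0.29 × 58 × 6.262) = 0.002374 kg/m³.
(x−vt)²/(4Dt) = (2.6)²/(4 × 0.26 × 12) = 0.5417; exp(−0.5417) = 0.5818.
C = 0.002374 × 0.5818 = 0.00138 kg/m³.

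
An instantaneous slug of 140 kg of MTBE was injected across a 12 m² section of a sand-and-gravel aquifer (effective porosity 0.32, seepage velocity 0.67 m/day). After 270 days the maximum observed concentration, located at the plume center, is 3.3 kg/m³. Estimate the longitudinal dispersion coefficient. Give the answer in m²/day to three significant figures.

At the plume center C_max = M/(n_e·A·√(4πDt)), so D = M²/(4πt·(n_e·A·C_max)²).
n_e·A·C_max = 0.32 × 12 × 3.3 = 12.67 kg/m.
D = 140²/(4π × 270 × 12.67²) = 0.0360 m²/day.

0.0360 m²/day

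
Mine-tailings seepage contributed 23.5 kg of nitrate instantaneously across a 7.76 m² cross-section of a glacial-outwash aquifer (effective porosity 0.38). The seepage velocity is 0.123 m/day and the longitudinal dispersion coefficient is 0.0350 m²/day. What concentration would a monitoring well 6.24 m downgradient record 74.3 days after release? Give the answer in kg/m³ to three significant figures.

0.621 kg/m³

For an instantaneous plane source, C(x,t) = M/(n_e·A·√(4πDt)) · exp(−(x−vt)²/(4Dt)), with n_e·A the pore (flow) area.
Plume center vt = 0.123 × 74.3 = 9.1389 m, so the well at 6.24 m is 2.8989 m upgradient of the peak.
√(4πDt) = 5.717 m, giving peak height M/(n_e·A·√(4πDt)) = 23.5/(0.38 × 7.76 × 5.717) = 1.394 kg/m³.
(x−vt)²/(4Dt) = (-2.8989)²/(4 × 0.0350 × 74.3) = 0.8079; exp(−0.8079) = 0.4458.
C = 1.394 × 0.4458 = 0.621 kg/m³.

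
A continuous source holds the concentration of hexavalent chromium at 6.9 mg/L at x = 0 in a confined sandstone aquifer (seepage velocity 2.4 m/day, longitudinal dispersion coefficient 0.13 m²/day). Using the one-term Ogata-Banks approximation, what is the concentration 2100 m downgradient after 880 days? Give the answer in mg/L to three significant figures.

5.42 mg/L

For a continuous step input, C/C₀ ≈ ½·erfc((x−vt)/(2√(Dt))).
vt = 2.4 × 880 = 2112 m and 2√(Dt) = 2√(0.13 × 880) = 21.39 m.
Argument (x−vt)/(2√(Dt)) = (2100 − 2112)/21.39 = -0.5610; ½·erfc(-0.5610) = 0.7862.
C = 6.9 × 0.7862 = 5.42 mg/L.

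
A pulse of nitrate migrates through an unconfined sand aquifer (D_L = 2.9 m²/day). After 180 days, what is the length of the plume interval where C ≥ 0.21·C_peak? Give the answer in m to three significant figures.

114 m

The plume is Gaussian with σ = √(2Dt) = √(2 × 2.9 × 180) = 32.31 m.
C/C_peak = exp(−Δx²/(2σ²)) = 0.21 ⇒ Δx = σ·√(−2 ln 0.21) = 32.31 × 1.767 = 57.09 m.
Width = 2Δx = 114 m.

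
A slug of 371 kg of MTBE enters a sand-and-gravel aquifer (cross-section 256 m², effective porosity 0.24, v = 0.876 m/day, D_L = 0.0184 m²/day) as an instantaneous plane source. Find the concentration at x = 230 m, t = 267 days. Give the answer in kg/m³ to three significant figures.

For an instantaneous plane source, C(x,t) = M/(n_e·A·√(4πDt)) · exp(−(x−vt)²/(4Dt)), with n_e·A the pore (flow) area.
Plume center vt = 0.876 × 267 = 233.892 m, so the well at 230 m is 3.892 m upgradient of the peak.
√(4πDt) = 7.857 m, giving peak height M/(n_e·A·√(4πDt)) = 371/(0.24 × 256 × 7.857) = 0.7685 kg/m³.
(x−vt)²/(4Dt) = (-3.892)²/(4 × 0.0184 × 267) = 0.7708; exp(−0.7708) = 0.4626.
C = 0.7685 × 0.4626 = 0.356 kg/m³.

0.356 kg/m³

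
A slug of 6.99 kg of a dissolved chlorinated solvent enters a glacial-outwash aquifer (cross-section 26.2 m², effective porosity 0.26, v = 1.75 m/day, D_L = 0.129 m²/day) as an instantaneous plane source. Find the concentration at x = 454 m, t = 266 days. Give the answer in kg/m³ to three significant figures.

0.0189 kg/m³

For an instantaneous plane source, C(x,t) = M/(n_e·A·√(4πDt)) · exp(−(x−vt)²/(4Dt)), with n_e·A the pore (flow) area.
Plume center vt = 1.75 × 266 = 465.5 m, so the well at 454 m is 11.5 m upgradient of the peak.
√(4πDt) = 20.77 m, giving peak height M/(n_e·A·√(4πDt)) = 6.99/(0.26 × 26.2 × 20.77) = 0.04940 kg/m³.
(x−vt)²/(4Dt) = (-11.5)²/(4 × 0.129 × 266) = 0.9635; exp(−0.9635) = 0.3816.
C = 0.04940 × 0.3816 = 0.0189 kg/m³.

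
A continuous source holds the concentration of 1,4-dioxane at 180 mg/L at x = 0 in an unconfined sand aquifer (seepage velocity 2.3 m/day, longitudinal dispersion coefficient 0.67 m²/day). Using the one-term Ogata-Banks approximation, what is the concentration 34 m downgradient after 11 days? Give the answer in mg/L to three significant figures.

For a continuous step input, C/C₀ ≈ ½·erfc((x−vt)/(2√(Dt))).
vt = 2.3 × 11 = 25.3 m and 2√(Dt) = 2√(0.67 × 11) = 5.430 m.
Argument (x−vt)/(2√(Dt)) = (34 − 25.3)/5.430 = 1.602; ½·erfc(1.602) = 0.01174.
C = 180 × 0.01174 = 2.11 mg/L.

2.11 mg/L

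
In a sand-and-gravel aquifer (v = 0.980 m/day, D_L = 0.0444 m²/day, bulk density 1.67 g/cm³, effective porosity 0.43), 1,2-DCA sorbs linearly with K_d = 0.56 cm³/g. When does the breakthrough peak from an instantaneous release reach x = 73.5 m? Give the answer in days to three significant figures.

238 days

Retardation factor R = 1 + ρ_b·K_d/n = 1 + 1.67 × 0.56/0.43 = 3.175.
Sorption retards both mechanisms: v_R = v/R = 0.3087 m/day, D_R = D/R = 0.01398 m²/day.
Peak time from v_R²t² + 2D_R t − x² = 0: t = (√(D_R² + v_R²x²) − D_R)/v_R².
√(D_R² + v_R²x²) = √(0.01398² + 0.3087² × 73.5²) = 22.69; v_R² = 0.09530.
t = (22.69 − 0.01398)/0.09530 = 238 days.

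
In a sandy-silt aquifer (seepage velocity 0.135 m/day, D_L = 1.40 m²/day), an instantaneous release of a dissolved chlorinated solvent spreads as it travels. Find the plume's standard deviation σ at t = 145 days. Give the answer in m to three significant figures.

20.1 m

Dispersive spreading gives a Gaussian with σ² = 2Dt; advection only shifts the center.
σ = √(2 × 1.40 × 145) = 20.1 m.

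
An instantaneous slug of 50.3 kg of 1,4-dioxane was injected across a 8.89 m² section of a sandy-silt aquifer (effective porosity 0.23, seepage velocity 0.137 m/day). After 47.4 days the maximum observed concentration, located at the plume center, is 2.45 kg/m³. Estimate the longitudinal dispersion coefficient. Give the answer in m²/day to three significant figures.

0.169 m²/day

At the plume center C_max = M/(n_e·A·√(4πDt)), so D = M²/(4πt·(n_e·A·C_max)²).
n_e·A·C_max = 0.23 × 8.89 × 2.45 = 5.010 kg/m.
D = 50.3²/(4π × 47.4 × 5.010²) = 0.169 m²/day.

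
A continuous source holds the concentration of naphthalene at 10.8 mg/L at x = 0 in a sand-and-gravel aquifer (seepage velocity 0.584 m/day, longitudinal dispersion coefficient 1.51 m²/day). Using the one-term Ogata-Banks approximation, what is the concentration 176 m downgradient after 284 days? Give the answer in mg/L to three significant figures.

For a continuous step input, C/C₀ ≈ ½·erfc((x−vt)/(2√(Dt))).
vt = 0.584 × 284 = 165.856 m and 2√(Dt) = 2√(1.51 × 284) = 41.42 m.
Argument (x−vt)/(2√(Dt)) = (176 − 165.856)/41.42 = 0.2449; ½·erfc(0.2449) = 0.3645.
C = 10.8 × 0.3645 = 3.94 mg/L.

3.94 mg/L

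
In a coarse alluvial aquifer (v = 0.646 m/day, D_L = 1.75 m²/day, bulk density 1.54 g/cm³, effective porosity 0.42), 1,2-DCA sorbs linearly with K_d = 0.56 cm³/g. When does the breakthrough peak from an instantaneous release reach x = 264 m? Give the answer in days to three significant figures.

Retardation factor R = 1 + ρ_b·K_d/n = 1 + 1.54 × 0.56/0.42 = 3.053.
Sorption retards both mechanisms: v_R = v/R = 0.2116 m/day, D_R = D/R = 0.5732 m²/day.
Peak time from v_R²t² + 2D_R t − x² = 0: t = (√(D_R² + v_R²x²) − D_R)/v_R².
√(D_R² + v_R²x²) = √(0.5732² + 0.2116² × 264²) = 55.87; v_R² = 0.04477.
t = (55.87 − 0.5732)/0.04477 = 1240 days.

1240 days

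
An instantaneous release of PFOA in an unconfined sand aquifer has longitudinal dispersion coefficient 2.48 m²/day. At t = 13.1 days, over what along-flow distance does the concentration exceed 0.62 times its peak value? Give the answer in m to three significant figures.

The plume is Gaussian with σ = √(2Dt) = √(2 × 2.48 × 13.1) = 8.061 m.
C/C_peak = exp(−Δx²/(2σ²)) = 0.62 ⇒ Δx = σ·√(−2 ln 0.62) = 8.061 × 0.9778 = 7.882 m.
Width = 2Δx = 15.8 m.

15.8 m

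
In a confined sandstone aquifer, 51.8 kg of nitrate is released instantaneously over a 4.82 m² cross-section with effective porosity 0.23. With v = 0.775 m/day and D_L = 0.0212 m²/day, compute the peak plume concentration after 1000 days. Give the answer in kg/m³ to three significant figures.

2.86 kg/m³

The peak of an instantaneous 1D plume sits at x = vt; there the Gaussian factor is 1 and C_max = M/(n_e·A·√(4πDt)), where n_e·A is the pore area the mass is dissolved in.
√(4πDt) = √(4π × 0.0212 × 1000) = 16.32 m, so C_max = 51.8/(0.23 × 4.82 × 16.32) = 2.86 kg/m³.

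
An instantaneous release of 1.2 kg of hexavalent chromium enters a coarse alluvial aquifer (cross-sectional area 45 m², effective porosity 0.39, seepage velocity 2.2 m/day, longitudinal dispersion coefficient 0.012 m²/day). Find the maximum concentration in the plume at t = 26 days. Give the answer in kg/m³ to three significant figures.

The peak of an instantaneous 1D plume sits at x = vt; there the Gaussian factor is 1 and C_max = M/(n_e·A·√(4πDt)), where n_e·A is the pore area the mass is dissolved in.
√(4πDt) = √(4π × 0.012 × 26) = 1.980 m, so C_max = 1.2/(0.39 × 45 × 1.980) = 0.0345 kg/m³.

0.0345 kg/m³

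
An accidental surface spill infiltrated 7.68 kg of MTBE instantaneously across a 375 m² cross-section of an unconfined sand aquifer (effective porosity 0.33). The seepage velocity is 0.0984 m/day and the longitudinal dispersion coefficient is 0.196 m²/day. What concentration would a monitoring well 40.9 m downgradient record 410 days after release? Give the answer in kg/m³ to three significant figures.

0.00195 kg/m³

For an instantaneous plane source, C(x,t) = M/(n_e·A·√(4πDt)) · exp(−(x−vt)²/(4Dt)), with n_e·A the pore (flow) area.
Plume center vt = 0.0984 × 410 = 40.344 m, so the well at 40.9 m is 0.556 m downgradient of the peak.
√(4πDt) = 31.78 m, giving peak height M/(n_e·A·√(4πDt)) = 7.68/(0.33 × 375 × 31.78) = 0.001953 kg/m³.
(x−vt)²/(4Dt) = (0.556)²/(4 × 0.196 × 410) = 0.0009617; exp(−0.0009617) = 0.9990.
C = 0.001953 × 0.9990 = 0.00195 kg/m³.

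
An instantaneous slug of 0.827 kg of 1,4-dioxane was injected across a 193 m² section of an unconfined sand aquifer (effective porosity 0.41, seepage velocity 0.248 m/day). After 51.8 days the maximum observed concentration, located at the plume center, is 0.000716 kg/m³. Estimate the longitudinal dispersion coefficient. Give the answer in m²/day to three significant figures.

0.327 m²/day

At the plume center C_max = M/(n_e·A·√(4πDt)), so D = M²/(4πt·(n_e·A·C_max)²).
n_e·A·C_max = 0.41 × 193 × 0.000716 = 0.05666 kg/m.
D = 0.827²/(4π × 51.8 × 0.05666²) = 0.327 m²/day.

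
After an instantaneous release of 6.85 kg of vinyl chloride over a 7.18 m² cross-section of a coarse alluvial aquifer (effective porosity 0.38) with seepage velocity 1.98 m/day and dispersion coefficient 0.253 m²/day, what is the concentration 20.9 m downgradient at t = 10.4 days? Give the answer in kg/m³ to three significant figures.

For an instantaneous plane source, C(x,t) = M/(n_e·A·√(4πDt)) · exp(−(x−vt)²/(4Dt)), with n_e·A the pore (flow) area.
Plume center vt = 1.98 × 10.4 = 20.592 m, so the well at 20.9 m is 0.308 m downgradient of the peak.
√(4πDt) = 5.750 m, giving peak height M/(n_e·A·√(4πDt)) = 6.85/(0.38 × 7.18 × 5.750) = 0.4366 kg/m³.
(x−vt)²/(4Dt) = (0.308)²/(4 × 0.253 × 10.4) = 0.009013; exp(−0.009013) = 0.9910.
C = 0.4366 × 0.9910 = 0.433 kg/m³.

0.433 kg/m³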